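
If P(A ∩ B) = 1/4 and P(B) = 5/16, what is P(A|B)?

P(A|B) = P(A ∩ B) / P(B)
= (1/4) / (5/16)
= 4/5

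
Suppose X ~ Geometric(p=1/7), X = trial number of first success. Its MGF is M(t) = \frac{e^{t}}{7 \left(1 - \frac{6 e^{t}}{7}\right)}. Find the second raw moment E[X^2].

To find E[X^2], compute M^(2)(0):
M^(1)(t) = \frac{e^{t}}{7 \left(1 - \frac{6 e^{t}}{7}\right)} + \frac{6 e^{2 t}}{49 \left(1 - \frac{6 e^{t}}{7}\right)^{2}}
M^(2)(t) = \frac{e^{t}}{7 \left(1 - \frac{6 e^{t}}{7}\right)} + \frac{18 e^{2 t}}{49 \left(1 - \frac{6 e^{t}}{7}\right)^{2}} + \frac{72 e^{3 t}}{343 \left(1 - \frac{6 e^{t}}{7}\right)^{3}}
M^(2)(0) = 91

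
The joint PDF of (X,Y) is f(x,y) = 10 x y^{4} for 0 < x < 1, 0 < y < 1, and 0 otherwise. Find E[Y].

E[Y] = ∫_0^1 ∫_0^1 y × f(x,y) dx dy
= \frac{5}{6}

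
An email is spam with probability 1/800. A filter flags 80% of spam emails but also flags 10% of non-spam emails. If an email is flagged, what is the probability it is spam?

Let D = the rare event, + = positive/flagged.
P(D) = 1/800
P(+|D) = 80/100 = 4/5
P(+|D') = 10/100 = 1/10
P(+) = P(+|D)P(D) + P(+|D')P(D')
     = \frac{4}{5} × \frac{1}{800} + \frac{1}{10} × \frac{799}{800}
     = \frac{807}{8000}
P(D|+) = P(+|D)P(D)/P(+) = \frac{8}{807}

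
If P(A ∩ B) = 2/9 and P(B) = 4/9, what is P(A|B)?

P(A|B) = P(A ∩ B) / P(B)
= (2/9) / (4/9)
= 1/2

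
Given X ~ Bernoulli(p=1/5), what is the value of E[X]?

For X ~ Bernoulli(p=1/5), the expected value is:
E[X] = \frac{1}{5}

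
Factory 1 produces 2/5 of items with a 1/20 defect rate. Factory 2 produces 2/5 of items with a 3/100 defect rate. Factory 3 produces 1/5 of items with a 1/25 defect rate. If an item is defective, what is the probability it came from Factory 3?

Using Bayes' theorem:
P(F1) = 2/5, P(D|F1) = 1/20
P(F2) = 2/5, P(D|F2) = 3/100
P(F3) = 1/5, P(D|F3) = 1/25
P(D) = P(D|F1)P(F1) + P(D|F2)P(F2) + P(D|F3)P(F3)
     = \frac{1}{25}
P(F3|D) = P(D|F3)P(F3) / P(D)
= \frac{1}{5}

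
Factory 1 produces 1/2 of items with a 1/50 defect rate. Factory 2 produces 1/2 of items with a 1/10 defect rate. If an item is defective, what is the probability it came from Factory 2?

Using Bayes' theorem:
P(F1) = 1/2, P(D|F1) = 1/50
P(F2) = 1/2, P(D|F2) = 1/10
P(D) = P(D|F1)P(F1) + P(D|F2)P(F2)
     = \frac{3}{50}
P(F2|D) = P(D|F2)P(F2) / P(D)
= \frac{5}{6}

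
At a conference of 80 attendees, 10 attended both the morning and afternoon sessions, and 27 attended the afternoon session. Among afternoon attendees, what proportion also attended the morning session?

P(A ∩ B) = 10/80 = 1/8
P(B) = 27/80
P(A|B) = P(A ∩ B) / P(B) = (1/8) / (27/80) = 10/27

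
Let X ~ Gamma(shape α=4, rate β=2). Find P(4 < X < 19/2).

P(4 < X < 19/2) = ∫_{4}^{19/2} f(x) dx
where f(x) = \frac{8 x^{3} e^{- 2 x}}{3}
= \frac{-4031 + 379 e^{11}}{3 e^{19}}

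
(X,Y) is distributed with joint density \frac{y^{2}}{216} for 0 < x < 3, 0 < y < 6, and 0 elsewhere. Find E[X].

f_X(x) = ∫_0^6 \frac{y^{2}}{216} dy = \frac{1}{3}
E[X] = ∫_0^3 x × (\frac{1}{3}) dx = \frac{3}{2}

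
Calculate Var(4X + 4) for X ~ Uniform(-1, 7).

For X ~ Uniform(-1, 7):
Var(X) = \frac{16}{3}
Var(4X + 4) = (4)² × Var(X) = 16 × \frac{16}{3} = \frac{256}{3}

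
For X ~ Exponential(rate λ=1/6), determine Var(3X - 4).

For X ~ Exponential(rate λ=1/6):
Var(X) = 36
Var(3X - 4) = (3)² × Var(X) = 9 × 36 = 324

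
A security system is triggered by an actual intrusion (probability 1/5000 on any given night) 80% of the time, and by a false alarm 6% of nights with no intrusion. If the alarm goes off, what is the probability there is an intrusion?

Let D = the rare event, + = positive/flagged.
P(D) = 1/5000
P(+|D) = 80/100 = 4/5
P(+|D') = 6/100 = 3/50
P(+) = P(+|D)P(D) + P(+|D')P(D')
     = \frac{4}{5} × \frac{1}{5000} + \frac{3}{50} × \frac{4999}{5000}
     = \frac{15037}{250000}
P(D|+) = P(+|D)P(D)/P(+) = \frac{40}{15037}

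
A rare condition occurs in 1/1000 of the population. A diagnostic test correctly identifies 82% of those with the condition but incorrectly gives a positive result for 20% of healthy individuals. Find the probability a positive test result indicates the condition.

Let D = the rare event, + = positive/flagged.
P(D) = 1/1000
P(+|D) = 82/100 = 41/50
P(+|D') = 20/100 = 1/5
P(+) = P(+|D)P(D) + P(+|D')P(D')
     = \frac{41}{50} × \frac{1}{1000} + \frac{1}{5} × \frac{999}{1000}
     = \frac{10031}{50000}
P(D|+) = P(+|D)P(D)/P(+) = \frac{41}{10031}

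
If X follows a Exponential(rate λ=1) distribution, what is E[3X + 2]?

For X ~ Exponential(rate λ=1):
E[X] = 1
E[3X + 2] = 3 × E[X] + 2 = 5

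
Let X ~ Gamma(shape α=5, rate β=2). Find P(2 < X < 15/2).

P(2 < X < 15/2) = ∫_{2}^{15/2} f(x) dx
where f(x) = \frac{4 x^{4} e^{- 2 x}}{3}
= \frac{-67209 + 824 e^{11}}{24 e^{15}}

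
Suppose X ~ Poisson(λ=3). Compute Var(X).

For X ~ Poisson(λ=3):
Var(X) = 3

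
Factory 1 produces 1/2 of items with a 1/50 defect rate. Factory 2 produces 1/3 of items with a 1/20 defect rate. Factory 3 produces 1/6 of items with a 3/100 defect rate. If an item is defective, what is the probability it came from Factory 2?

Using Bayes' theorem:
P(F1) = 1/2, P(D|F1) = 1/50
P(F2) = 1/3, P(D|F2) = 1/20
P(F3) = 1/6, P(D|F3) = 3/100
P(D) = P(D|F1)P(F1) + P(D|F2)P(F2) + P(D|F3)P(F3)
     = \frac{19}{600}
P(F2|D) = P(D|F2)P(F2) / P(D)
= \frac{10}{19}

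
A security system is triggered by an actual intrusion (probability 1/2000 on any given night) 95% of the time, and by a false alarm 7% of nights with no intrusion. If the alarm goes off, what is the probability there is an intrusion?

Let D = the rare event, + = positive/flagged.
P(D) = 1/2000
P(+|D) = 95/100 = 19/20
P(+|D') = 7/100
P(+) = P(+|D)P(D) + P(+|D')P(D')
     = \frac{19}{20} × \frac{1}{2000} + \frac{7}{100} × \frac{1999}{2000}
     = \frac{1761}{25000}
P(D|+) = P(+|D)P(D)/P(+) = \frac{95}{14088}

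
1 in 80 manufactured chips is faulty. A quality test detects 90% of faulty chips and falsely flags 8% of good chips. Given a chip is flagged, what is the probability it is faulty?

Let D = the rare event, + = positive/flagged.
P(D) = 1/80
P(+|D) = 90/100 = 9/10
P(+|D') = 8/100 = 2/25
P(+) = P(+|D)P(D) + P(+|D')P(D')
     = \frac{9}{10} × \frac{1}{80} + \frac{2}{25} × \frac{79}{80}
     = \frac{361}{4000}
P(D|+) = P(+|D)P(D)/P(+) = \frac{45}{361}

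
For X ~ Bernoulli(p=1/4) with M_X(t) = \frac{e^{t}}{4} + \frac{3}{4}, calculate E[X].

To find E[X], compute M^(1)(0):
M^(1)(t) = \frac{e^{t}}{4}
M^(1)(0) = \frac{1}{4}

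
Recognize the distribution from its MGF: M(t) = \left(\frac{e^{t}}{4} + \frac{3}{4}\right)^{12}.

The MGF M(t) = \left(\frac{e^{t}}{4} + \frac{3}{4}\right)^{12} is the standard form for the Binomial distribution.
Comparing with the known MGF formula identifies: Binomial(n=12, p=1/4)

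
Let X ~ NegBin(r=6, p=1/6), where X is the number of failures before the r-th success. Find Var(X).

For X ~ NegBin(r=6, p=1/6), where X is the number of failures before the r-th success:
Var(X) = 180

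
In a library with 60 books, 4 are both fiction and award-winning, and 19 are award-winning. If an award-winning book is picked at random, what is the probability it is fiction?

P(A ∩ B) = 4/60 = 1/15
P(B) = 19/60
P(A|B) = P(A ∩ B) / P(B) = (1/15) / (19/60) = 4/19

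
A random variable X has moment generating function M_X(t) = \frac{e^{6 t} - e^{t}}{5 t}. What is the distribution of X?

The MGF M(t) = \frac{e^{6 t} - e^{t}}{5 t} is the standard form for the Uniform distribution.
Comparing with the known MGF formula identifies: Uniform(1, 6)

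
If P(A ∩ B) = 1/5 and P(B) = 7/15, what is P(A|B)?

P(A|B) = P(A ∩ B) / P(B)
= (1/5) / (7/15)
= 3/7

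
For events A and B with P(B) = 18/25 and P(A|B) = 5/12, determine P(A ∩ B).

By definition, P(A|B) = P(A ∩ B) / P(B)
So P(A ∩ B) = P(A|B) × P(B)
= 5/12 × 18/25
= 3/10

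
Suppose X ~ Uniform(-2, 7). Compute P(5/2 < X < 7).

P(5/2 < X < 7) = ∫_{5/2}^{7} f(x) dx
where f(x) = \frac{1}{9}
= \frac{1}{2}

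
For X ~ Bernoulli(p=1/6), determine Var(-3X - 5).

For X ~ Bernoulli(p=1/6):
Var(X) = \frac{5}{36}
Var(-3X - 5) = (-3)² × Var(X) = 9 × \frac{5}{36} = \frac{5}{4}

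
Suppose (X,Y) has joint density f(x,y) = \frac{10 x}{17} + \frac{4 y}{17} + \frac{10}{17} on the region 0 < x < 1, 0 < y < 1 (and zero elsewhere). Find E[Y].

E[Y] = ∫_0^1 ∫_0^1 y × f(x,y) dx dy
= \frac{53}{102}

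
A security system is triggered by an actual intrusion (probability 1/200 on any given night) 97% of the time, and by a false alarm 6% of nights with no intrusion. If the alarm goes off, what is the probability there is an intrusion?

Let D = the rare event, + = positive/flagged.
P(D) = 1/200
P(+|D) = 97/100
P(+|D') = 6/100 = 3/50
P(+) = P(+|D)P(D) + P(+|D')P(D')
     = \frac{97}{100} × \frac{1}{200} + \frac{3}{50} × \frac{199}{200}
     = \frac{1291}{20000}
P(D|+) = P(+|D)P(D)/P(+) = \frac{97}{1291}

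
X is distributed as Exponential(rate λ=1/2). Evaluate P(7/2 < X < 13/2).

P(7/2 < X < 13/2) = ∫_{7/2}^{13/2} f(x) dx
where f(x) = \frac{e^{- \frac{x}{2}}}{2}
= - \frac{1 - e^{\frac{3}{2}}}{e^{\frac{13}{4}}}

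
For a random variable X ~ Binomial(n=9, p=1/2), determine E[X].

For X ~ Binomial(n=9, p=1/2), the expected value is:
E[X] = \frac{9}{2}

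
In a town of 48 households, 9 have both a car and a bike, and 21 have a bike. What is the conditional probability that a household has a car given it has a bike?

P(A ∩ B) = 9/48 = 3/16
P(B) = 21/48 = 7/16
P(A|B) = P(A ∩ B) / P(B) = (3/16) / (7/16) = 3/7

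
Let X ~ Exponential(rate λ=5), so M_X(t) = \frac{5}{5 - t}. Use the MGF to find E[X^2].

To find E[X^2], compute M^(2)(0):
M^(1)(t) = \frac{5}{\left(5 - t\right)^{2}}
M^(2)(t) = \frac{10}{\left(5 - t\right)^{3}}
M^(2)(0) = \frac{2}{25}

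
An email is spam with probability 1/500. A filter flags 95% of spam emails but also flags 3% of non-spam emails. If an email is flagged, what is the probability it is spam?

Let D = the rare event, + = positive/flagged.
P(D) = 1/500
P(+|D) = 95/100 = 19/20
P(+|D') = 3/100
P(+) = P(+|D)P(D) + P(+|D')P(D')
     = \frac{19}{20} × \frac{1}{500} + \frac{3}{100} × \frac{499}{500}
     = \frac{199}{6250}
P(D|+) = P(+|D)P(D)/P(+) = \frac{95}{1592}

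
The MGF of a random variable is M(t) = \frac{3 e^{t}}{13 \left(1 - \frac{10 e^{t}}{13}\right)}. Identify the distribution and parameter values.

The MGF M(t) = \frac{3 e^{t}}{13 \left(1 - \frac{10 e^{t}}{13}\right)} is the standard form for the Geometric distribution.
Comparing with the known MGF formula identifies: Geometric(p=3/13), X = trial number of first success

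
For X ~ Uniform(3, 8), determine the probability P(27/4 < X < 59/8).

P(27/4 < X < 59/8) = ∫_{27/4}^{59/8} f(x) dx
where f(x) = \frac{1}{5}
= \frac{1}{8}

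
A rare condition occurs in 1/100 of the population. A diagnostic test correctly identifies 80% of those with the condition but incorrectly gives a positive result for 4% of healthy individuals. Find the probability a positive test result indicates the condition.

Let D = the rare event, + = positive/flagged.
P(D) = 1/100
P(+|D) = 80/100 = 4/5
P(+|D') = 4/100 = 1/25
P(+) = P(+|D)P(D) + P(+|D')P(D')
     = \frac{4}{5} × \frac{1}{100} + \frac{1}{25} × \frac{99}{100}
     = \frac{119}{2500}
P(D|+) = P(+|D)P(D)/P(+) = \frac{20}{119}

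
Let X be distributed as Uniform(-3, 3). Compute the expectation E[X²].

Using the identity E[X²] = Var(X) + (E[X])²:
E[X] = 0
Var(X) = 3
E[X²] = 3 + (0)²
= 3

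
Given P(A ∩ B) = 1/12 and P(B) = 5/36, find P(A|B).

P(A|B) = P(A ∩ B) / P(B)
= (1/12) / (5/36)
= 3/5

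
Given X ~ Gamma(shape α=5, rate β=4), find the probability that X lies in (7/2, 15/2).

P(7/2 < X < 15/2) = ∫_{7/2}^{15/2} f(x) dx
where f(x) = \frac{128 x^{4} e^{- 4 x}}{3}
= \frac{-38731 + 2171 e^{16}}{e^{30}}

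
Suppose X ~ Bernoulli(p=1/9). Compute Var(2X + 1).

For X ~ Bernoulli(p=1/9):
Var(X) = \frac{8}{81}
Var(2X + 1) = (2)² × Var(X) = 4 × \frac{8}{81} = \frac{32}{81}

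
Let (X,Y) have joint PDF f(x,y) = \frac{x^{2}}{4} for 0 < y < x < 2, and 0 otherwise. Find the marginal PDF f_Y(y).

f_Y(y) = ∫_y^2 \frac{x^{2}}{4} dx = \frac{2}{3} - \frac{y^{3}}{12}
for 0 < y < 2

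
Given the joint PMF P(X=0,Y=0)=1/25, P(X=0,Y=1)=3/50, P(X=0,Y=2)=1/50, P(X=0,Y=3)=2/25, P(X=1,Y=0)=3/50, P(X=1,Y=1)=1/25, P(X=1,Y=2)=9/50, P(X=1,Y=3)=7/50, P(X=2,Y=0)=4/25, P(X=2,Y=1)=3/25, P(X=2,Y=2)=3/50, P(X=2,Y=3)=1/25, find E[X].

First find marginal of X:
P(X=0) = 1/5
P(X=1) = 21/50
P(X=2) = 19/50
E[X] = 0 × 1/5 + 1 × 21/50 + 2 × 19/50 = 59/50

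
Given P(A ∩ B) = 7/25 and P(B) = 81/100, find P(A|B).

P(A|B) = P(A ∩ B) / P(B)
= (7/25) / (81/100)
= 28/81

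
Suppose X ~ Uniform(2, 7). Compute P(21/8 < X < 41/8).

P(21/8 < X < 41/8) = ∫_{21/8}^{41/8} f(x) dx
where f(x) = \frac{1}{5}
= \frac{1}{2}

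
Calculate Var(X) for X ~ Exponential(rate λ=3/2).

For X ~ Exponential(rate λ=3/2):
Var(X) = \frac{4}{9}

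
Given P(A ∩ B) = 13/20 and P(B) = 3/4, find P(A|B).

P(A|B) = P(A ∩ B) / P(B)
= (13/20) / (3/4)
= 13/15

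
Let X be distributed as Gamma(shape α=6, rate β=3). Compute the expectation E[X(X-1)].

E[X(X-1)] = E[X² - X] = E[X²] - E[X]
E[X] = 2
E[X²] = Var(X) + (E[X])² = \frac{2}{3} + (2)² = \frac{14}{3}
E[X(X-1)] = \frac{14}{3} - 2 = \frac{8}{3}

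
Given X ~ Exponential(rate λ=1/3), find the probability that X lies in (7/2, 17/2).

P(7/2 < X < 17/2) = ∫_{7/2}^{17/2} f(x) dx
where f(x) = \frac{e^{- \frac{x}{3}}}{3}
= - \frac{1 - e^{\frac{5}{3}}}{e^{\frac{17}{6}}}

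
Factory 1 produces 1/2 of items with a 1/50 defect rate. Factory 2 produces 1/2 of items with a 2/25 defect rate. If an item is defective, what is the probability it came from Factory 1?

Using Bayes' theorem:
P(F1) = 1/2, P(D|F1) = 1/50
P(F2) = 1/2, P(D|F2) = 2/25
P(D) = P(D|F1)P(F1) + P(D|F2)P(F2)
     = \frac{1}{20}
P(F1|D) = P(D|F1)P(F1) / P(D)
= \frac{1}{5}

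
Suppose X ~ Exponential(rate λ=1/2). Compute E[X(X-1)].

E[X(X-1)] = E[X² - X] = E[X²] - E[X]
E[X] = 2
E[X²] = Var(X) + (E[X])² = 4 + (2)² = 8
E[X(X-1)] = 8 - 2 = 6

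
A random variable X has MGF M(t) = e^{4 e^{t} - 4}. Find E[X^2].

To find E[X^2], compute M^(2)(0):
M^(1)(t) = 4 e^{t} e^{4 e^{t} - 4}
M^(2)(t) = 16 e^{2 t} e^{4 e^{t} - 4} + 4 e^{t} e^{4 e^{t} - 4}
M^(2)(0) = 20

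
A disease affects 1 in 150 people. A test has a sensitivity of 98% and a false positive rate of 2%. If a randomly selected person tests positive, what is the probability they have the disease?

Let D = the rare event, + = positive/flagged.
P(D) = 1/150
P(+|D) = 98/100 = 49/50
P(+|D') = 2/100 = 1/50
P(+) = P(+|D)P(D) + P(+|D')P(D')
     = \frac{49}{50} × \frac{1}{150} + \frac{1}{50} × \frac{149}{150}
     = \frac{33}{1250}
P(D|+) = P(+|D)P(D)/P(+) = \frac{49}{198}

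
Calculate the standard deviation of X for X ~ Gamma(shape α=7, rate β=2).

For X ~ Gamma(shape α=7, rate β=2):
Var(X) = \frac{7}{4}
SD(X) = √(Var(X)) = √(\frac{7}{4}) = \frac{\sqrt{7}}{2}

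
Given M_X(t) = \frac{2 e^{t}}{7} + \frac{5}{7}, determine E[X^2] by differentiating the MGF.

To find E[X^2], compute M^(2)(0):
M^(1)(t) = \frac{2 e^{t}}{7}
M^(2)(t) = \frac{2 e^{t}}{7}
M^(2)(0) = \frac{2}{7}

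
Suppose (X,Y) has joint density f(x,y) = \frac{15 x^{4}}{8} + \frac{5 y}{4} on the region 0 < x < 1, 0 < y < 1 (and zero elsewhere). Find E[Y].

E[Y] = ∫_0^1 ∫_0^1 y × f(x,y) dx dy
= \frac{29}{48}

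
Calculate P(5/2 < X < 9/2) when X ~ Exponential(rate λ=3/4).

P(5/2 < X < 9/2) = ∫_{5/2}^{9/2} f(x) dx
where f(x) = \frac{3 e^{- \frac{3 x}{4}}}{4}
= - \frac{1 - e^{\frac{3}{2}}}{e^{\frac{27}{8}}}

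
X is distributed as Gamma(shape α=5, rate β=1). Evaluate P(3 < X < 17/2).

P(3 < X < 17/2) = ∫_{3}^{17/2} f(x) dx
where f(x) = \frac{x^{4} e^{- x}}{24}
= - \frac{140345}{384 e^{\frac{17}{2}}} + \frac{131}{8 e^{3}}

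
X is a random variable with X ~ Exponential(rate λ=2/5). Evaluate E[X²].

Using the identity E[X²] = Var(X) + (E[X])²:
E[X] = \frac{5}{2}
Var(X) = \frac{25}{4}
E[X²] = \frac{25}{4} + (\frac{5}{2})²
= \frac{25}{2}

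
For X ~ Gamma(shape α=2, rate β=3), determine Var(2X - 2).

For X ~ Gamma(shape α=2, rate β=3):
Var(X) = \frac{2}{9}
Var(2X - 2) = (2)² × Var(X) = 4 × \frac{2}{9} = \frac{8}{9}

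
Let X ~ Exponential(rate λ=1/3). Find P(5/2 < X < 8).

P(5/2 < X < 8) = ∫_{5/2}^{8} f(x) dx
where f(x) = \frac{e^{- \frac{x}{3}}}{3}
= - \frac{1}{e^{\frac{8}{3}}} + e^{- \frac{5}{6}}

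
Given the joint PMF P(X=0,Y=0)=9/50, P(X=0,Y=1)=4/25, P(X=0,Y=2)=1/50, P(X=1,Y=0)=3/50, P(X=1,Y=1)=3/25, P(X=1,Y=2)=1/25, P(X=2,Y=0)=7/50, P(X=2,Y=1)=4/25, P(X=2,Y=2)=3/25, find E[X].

First find marginal of X:
P(X=0) = 9/25
P(X=1) = 11/50
P(X=2) = 21/50
E[X] = 0 × 9/25 + 1 × 11/50 + 2 × 21/50 = 53/50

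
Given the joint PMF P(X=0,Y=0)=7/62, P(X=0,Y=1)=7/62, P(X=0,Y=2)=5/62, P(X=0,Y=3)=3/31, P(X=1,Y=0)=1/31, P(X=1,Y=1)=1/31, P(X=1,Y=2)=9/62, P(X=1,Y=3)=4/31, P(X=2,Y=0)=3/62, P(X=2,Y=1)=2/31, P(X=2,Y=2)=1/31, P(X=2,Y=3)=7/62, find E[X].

First find marginal of X:
P(X=0) = 25/62
P(X=1) = 21/62
P(X=2) = 8/31
E[X] = 0 × 25/62 + 1 × 21/62 + 2 × 8/31 = 53/62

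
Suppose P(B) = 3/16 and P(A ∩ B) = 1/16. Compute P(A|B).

P(A|B) = P(A ∩ B) / P(B)
= (1/16) / (3/16)
= 1/3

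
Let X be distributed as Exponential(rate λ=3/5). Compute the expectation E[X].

For X ~ Exponential(rate λ=3/5), the expected value is:
E[X] = \frac{5}{3}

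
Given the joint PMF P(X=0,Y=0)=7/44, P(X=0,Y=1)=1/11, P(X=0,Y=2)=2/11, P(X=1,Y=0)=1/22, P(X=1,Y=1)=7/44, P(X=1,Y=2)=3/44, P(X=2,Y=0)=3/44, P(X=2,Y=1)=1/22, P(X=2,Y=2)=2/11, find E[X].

First find marginal of X:
P(X=0) = 19/44
P(X=1) = 3/11
P(X=2) = 13/44
E[X] = 0 × 19/44 + 1 × 3/11 + 2 × 13/44 = 19/22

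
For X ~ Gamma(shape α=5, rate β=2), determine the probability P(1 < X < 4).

P(1 < X < 4) = ∫_{1}^{4} f(x) dx
where f(x) = \frac{4 x^{4} e^{- 2 x}}{3}
= \frac{-297 + 7 e^{6}}{e^{8}}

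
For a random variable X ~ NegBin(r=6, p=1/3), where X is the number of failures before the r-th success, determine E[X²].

Using the identity E[X²] = Var(X) + (E[X])²:
E[X] = 12
Var(X) = 36
E[X²] = 36 + (12)²
= 180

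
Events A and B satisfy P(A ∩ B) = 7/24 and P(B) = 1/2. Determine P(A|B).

P(A|B) = P(A ∩ B) / P(B)
= (7/24) / (1/2)
= 7/12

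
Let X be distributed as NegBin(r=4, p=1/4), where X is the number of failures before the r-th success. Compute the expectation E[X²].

Using the identity E[X²] = Var(X) + (E[X])²:
E[X] = 12
Var(X) = 48
E[X²] = 48 + (12)²
= 192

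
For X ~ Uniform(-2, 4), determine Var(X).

For X ~ Uniform(-2, 4):
Var(X) = 3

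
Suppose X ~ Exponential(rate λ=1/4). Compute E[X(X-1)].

E[X(X-1)] = E[X² - X] = E[X²] - E[X]
E[X] = 4
E[X²] = Var(X) + (E[X])² = 16 + (4)² = 32
E[X(X-1)] = 32 - 4 = 28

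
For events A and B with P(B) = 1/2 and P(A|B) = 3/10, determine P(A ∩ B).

By definition, P(A|B) = P(A ∩ B) / P(B)
So P(A ∩ B) = P(A|B) × P(B)
= 3/10 × 1/2
= 3/20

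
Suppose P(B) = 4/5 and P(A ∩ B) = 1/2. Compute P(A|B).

P(A|B) = P(A ∩ B) / P(B)
= (1/2) / (4/5)
= 5/8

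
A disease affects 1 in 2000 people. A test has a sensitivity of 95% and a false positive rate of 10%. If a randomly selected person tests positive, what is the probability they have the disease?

Let D = the rare event, + = positive/flagged.
P(D) = 1/2000
P(+|D) = 95/100 = 19/20
P(+|D') = 10/100 = 1/10
P(+) = P(+|D)P(D) + P(+|D')P(D')
     = \frac{19}{20} × \frac{1}{2000} + \frac{1}{10} × \frac{1999}{2000}
     = \frac{4017}{40000}
P(D|+) = P(+|D)P(D)/P(+) = \frac{19}{4017}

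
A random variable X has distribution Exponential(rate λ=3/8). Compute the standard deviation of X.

For X ~ Exponential(rate λ=3/8):
Var(X) = \frac{64}{9}
SD(X) = √(Var(X)) = √(\frac{64}{9}) = \frac{8}{3}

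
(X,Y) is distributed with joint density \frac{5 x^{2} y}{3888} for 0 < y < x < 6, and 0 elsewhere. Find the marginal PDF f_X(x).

f_X(x) = ∫_0^x \frac{5 x^{2} y}{3888} dy = \frac{5 x^{4}}{7776}
for 0 < x < 6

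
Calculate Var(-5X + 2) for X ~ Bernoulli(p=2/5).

For X ~ Bernoulli(p=2/5):
Var(X) = \frac{6}{25}
Var(-5X + 2) = (-5)² × Var(X) = 25 × \frac{6}{25} = 6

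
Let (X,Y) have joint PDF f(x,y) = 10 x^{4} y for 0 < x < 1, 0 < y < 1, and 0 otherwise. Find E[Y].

E[Y] = ∫_0^1 ∫_0^1 y × f(x,y) dx dy
= \frac{2}{3}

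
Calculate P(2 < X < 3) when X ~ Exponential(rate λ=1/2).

P(2 < X < 3) = ∫_{2}^{3} f(x) dx
where f(x) = \frac{e^{- \frac{x}{2}}}{2}
= - \frac{1}{e^{\frac{3}{2}}} + e^{-1}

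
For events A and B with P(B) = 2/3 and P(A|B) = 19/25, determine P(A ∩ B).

By definition, P(A|B) = P(A ∩ B) / P(B)
So P(A ∩ B) = P(A|B) × P(B)
= 19/25 × 2/3
= 38/75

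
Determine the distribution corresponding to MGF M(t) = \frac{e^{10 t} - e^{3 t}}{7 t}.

The MGF M(t) = \frac{e^{10 t} - e^{3 t}}{7 t} is the standard form for the Uniform distribution.
Comparing with the known MGF formula identifies: Uniform(3, 10)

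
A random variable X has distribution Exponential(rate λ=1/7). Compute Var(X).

For X ~ Exponential(rate λ=1/7):
Var(X) = 49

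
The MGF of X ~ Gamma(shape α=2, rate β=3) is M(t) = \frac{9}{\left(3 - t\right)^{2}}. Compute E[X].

To find E[X], compute M^(1)(0):
M^(1)(t) = \frac{18}{\left(3 - t\right)^{3}}
M^(1)(0) = \frac{2}{3}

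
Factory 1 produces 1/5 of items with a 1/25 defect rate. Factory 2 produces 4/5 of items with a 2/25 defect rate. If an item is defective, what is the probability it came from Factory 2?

Using Bayes' theorem:
P(F1) = 1/5, P(D|F1) = 1/25
P(F2) = 4/5, P(D|F2) = 2/25
P(D) = P(D|F1)P(F1) + P(D|F2)P(F2)
     = \frac{9}{125}
P(F2|D) = P(D|F2)P(F2) / P(D)
= \frac{8}{9}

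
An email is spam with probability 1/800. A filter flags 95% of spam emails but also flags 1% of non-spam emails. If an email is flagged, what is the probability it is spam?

Let D = the rare event, + = positive/flagged.
P(D) = 1/800
P(+|D) = 95/100 = 19/20
P(+|D') = 1/100
P(+) = P(+|D)P(D) + P(+|D')P(D')
     = \frac{19}{20} × \frac{1}{800} + \frac{1}{100} × \frac{799}{800}
     = \frac{447}{40000}
P(D|+) = P(+|D)P(D)/P(+) = \frac{95}{894}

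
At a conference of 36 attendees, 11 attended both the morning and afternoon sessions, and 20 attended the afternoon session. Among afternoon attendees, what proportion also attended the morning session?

P(A ∩ B) = 11/36
P(B) = 20/36 = 5/9
P(A|B) = P(A ∩ B) / P(B) = (11/36) / (5/9) = 11/20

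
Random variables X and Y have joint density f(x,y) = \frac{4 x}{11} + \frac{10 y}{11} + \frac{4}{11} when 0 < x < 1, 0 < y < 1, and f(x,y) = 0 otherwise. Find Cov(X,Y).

E[XY] = ∫∫ xy × f(x,y) dx dy = \frac{10}{33}
E[X] = \frac{35}{66}
E[Y] = \frac{19}{33}
Cov(X,Y) = E[XY] - E[X]E[Y] = - \frac{5}{2178}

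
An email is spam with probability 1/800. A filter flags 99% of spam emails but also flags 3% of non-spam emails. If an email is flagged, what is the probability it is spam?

Let D = the rare event, + = positive/flagged.
P(D) = 1/800
P(+|D) = 99/100
P(+|D') = 3/100
P(+) = P(+|D)P(D) + P(+|D')P(D')
     = \frac{99}{100} × \frac{1}{800} + \frac{3}{100} × \frac{799}{800}
     = \frac{39}{1250}
P(D|+) = P(+|D)P(D)/P(+) = \frac{33}{832}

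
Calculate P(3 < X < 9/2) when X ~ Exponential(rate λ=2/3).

P(3 < X < 9/2) = ∫_{3}^{9/2} f(x) dx
where f(x) = \frac{2 e^{- \frac{2 x}{3}}}{3}
= - \frac{1 - e}{e^{3}}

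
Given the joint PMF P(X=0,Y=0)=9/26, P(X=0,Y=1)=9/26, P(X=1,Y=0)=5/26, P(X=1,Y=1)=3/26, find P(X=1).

P(X=1) = P(X=1,Y=0) + P(X=1,Y=1)
= 5/26 + 3/26
= 4/13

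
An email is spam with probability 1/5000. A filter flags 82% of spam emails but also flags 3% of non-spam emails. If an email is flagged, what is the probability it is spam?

Let D = the rare event, + = positive/flagged.
P(D) = 1/5000
P(+|D) = 82/100 = 41/50
P(+|D') = 3/100
P(+) = P(+|D)P(D) + P(+|D')P(D')
     = \frac{41}{50} × \frac{1}{5000} + \frac{3}{100} × \frac{4999}{5000}
     = \frac{15079}{500000}
P(D|+) = P(+|D)P(D)/P(+) = \frac{82}{15079}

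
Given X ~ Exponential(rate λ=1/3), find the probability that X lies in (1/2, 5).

P(1/2 < X < 5) = ∫_{1/2}^{5} f(x) dx
where f(x) = \frac{e^{- \frac{x}{3}}}{3}
= - \frac{1}{e^{\frac{5}{3}}} + e^{- \frac{1}{6}}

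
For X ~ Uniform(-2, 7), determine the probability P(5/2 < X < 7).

P(5/2 < X < 7) = ∫_{5/2}^{7} f(x) dx
where f(x) = \frac{1}{9}
= \frac{1}{2}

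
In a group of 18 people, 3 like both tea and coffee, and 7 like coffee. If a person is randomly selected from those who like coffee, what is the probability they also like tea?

P(A ∩ B) = 3/18 = 1/6
P(B) = 7/18
P(A|B) = P(A ∩ B) / P(B) = (1/6) / (7/18) = 3/7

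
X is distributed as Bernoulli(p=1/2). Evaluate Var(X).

For X ~ Bernoulli(p=1/2):
Var(X) = \frac{1}{4}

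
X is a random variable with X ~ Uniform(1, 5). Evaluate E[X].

For X ~ Uniform(1, 5), the expected value is:
E[X] = 3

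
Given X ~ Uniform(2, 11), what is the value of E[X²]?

Using the identity E[X²] = Var(X) + (E[X])²:
E[X] = \frac{13}{2}
Var(X) = \frac{27}{4}
E[X²] = \frac{27}{4} + (\frac{13}{2})²
= 49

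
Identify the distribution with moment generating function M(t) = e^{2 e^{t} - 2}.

The MGF M(t) = e^{2 e^{t} - 2} is the standard form for the Poisson distribution.
Comparing with the known MGF formula identifies: Poisson(λ=2)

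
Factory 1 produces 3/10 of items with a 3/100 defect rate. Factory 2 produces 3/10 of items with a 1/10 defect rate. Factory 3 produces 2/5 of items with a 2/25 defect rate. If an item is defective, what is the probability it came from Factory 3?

Using Bayes' theorem:
P(F1) = 3/10, P(D|F1) = 3/100
P(F2) = 3/10, P(D|F2) = 1/10
P(F3) = 2/5, P(D|F3) = 2/25
P(D) = P(D|F1)P(F1) + P(D|F2)P(F2) + P(D|F3)P(F3)
     = \frac{71}{1000}
P(F3|D) = P(D|F3)P(F3) / P(D)
= \frac{32}{71}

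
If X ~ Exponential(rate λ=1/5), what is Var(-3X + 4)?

For X ~ Exponential(rate λ=1/5):
Var(X) = 25
Var(-3X + 4) = (-3)² × Var(X) = 9 × 25 = 225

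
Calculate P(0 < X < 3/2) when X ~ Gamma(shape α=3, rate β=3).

P(0 < X < 3/2) = ∫_{0}^{3/2} f(x) dx
where f(x) = \frac{27 x^{2} e^{- 3 x}}{2}
= 1 - \frac{125}{8 e^{\frac{9}{2}}}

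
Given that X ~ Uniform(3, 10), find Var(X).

For X ~ Uniform(3, 10):
Var(X) = \frac{49}{12}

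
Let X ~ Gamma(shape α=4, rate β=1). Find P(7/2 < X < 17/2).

P(7/2 < X < 17/2) = ∫_{7/2}^{17/2} f(x) dx
where f(x) = \frac{x^{3} e^{- x}}{6}
= \frac{-7103 + 853 e^{5}}{48 e^{\frac{17}{2}}}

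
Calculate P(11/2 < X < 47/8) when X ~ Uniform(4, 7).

P(11/2 < X < 47/8) = ∫_{11/2}^{47/8} f(x) dx
where f(x) = \frac{1}{3}
= \frac{1}{8}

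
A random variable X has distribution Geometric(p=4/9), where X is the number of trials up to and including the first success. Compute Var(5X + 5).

For X ~ Geometric(p=4/9), where X is the number of trials up to and including the first success:
Var(X) = \frac{45}{16}
Var(5X + 5) = (5)² × Var(X) = 25 × \frac{45}{16} = \frac{1125}{16}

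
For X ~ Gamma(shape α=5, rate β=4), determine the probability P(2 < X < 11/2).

P(2 < X < 11/2) = ∫_{2}^{11/2} f(x) dx
where f(x) = \frac{128 x^{4} e^{- 4 x}}{3}
= \frac{-35401 + 891 e^{14}}{3 e^{22}}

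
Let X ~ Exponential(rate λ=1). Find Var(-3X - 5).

For X ~ Exponential(rate λ=1):
Var(X) = 1
Var(-3X - 5) = (-3)² × Var(X) = 9 × 1 = 9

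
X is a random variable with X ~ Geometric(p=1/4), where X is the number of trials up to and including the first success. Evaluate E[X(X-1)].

E[X(X-1)] = E[X² - X] = E[X²] - E[X]
E[X] = 4
E[X²] = Var(X) + (E[X])² = 12 + (4)² = 28
E[X(X-1)] = 28 - 4 = 24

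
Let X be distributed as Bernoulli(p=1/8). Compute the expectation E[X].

For X ~ Bernoulli(p=1/8), the expected value is:
E[X] = \frac{1}{8}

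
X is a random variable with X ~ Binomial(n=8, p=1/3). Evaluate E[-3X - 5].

For X ~ Binomial(n=8, p=1/3):
E[X] = \frac{8}{3}
E[-3X - 5] = -3 × E[X] - 5 = -13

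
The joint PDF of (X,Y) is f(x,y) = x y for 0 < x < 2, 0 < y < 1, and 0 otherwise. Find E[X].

f_X(x) = ∫_0^1 x y dy = \frac{x}{2}
E[X] = ∫_0^2 x × (\frac{x}{2}) dx = \frac{4}{3}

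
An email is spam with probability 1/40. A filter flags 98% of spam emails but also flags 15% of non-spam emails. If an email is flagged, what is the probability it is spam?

Let D = the rare event, + = positive/flagged.
P(D) = 1/40
P(+|D) = 98/100 = 49/50
P(+|D') = 15/100 = 3/20
P(+) = P(+|D)P(D) + P(+|D')P(D')
     = \frac{49}{50} × \frac{1}{40} + \frac{3}{20} × \frac{39}{40}
     = \frac{683}{4000}
P(D|+) = P(+|D)P(D)/P(+) = \frac{98}{683}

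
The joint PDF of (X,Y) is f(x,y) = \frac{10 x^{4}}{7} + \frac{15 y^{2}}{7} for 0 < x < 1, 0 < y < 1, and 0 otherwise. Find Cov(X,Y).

E[XY] = ∫∫ xy × f(x,y) dx dy = \frac{65}{168}
E[X] = \frac{25}{42}
E[Y] = \frac{19}{28}
Cov(X,Y) = E[XY] - E[X]E[Y] = - \frac{5}{294}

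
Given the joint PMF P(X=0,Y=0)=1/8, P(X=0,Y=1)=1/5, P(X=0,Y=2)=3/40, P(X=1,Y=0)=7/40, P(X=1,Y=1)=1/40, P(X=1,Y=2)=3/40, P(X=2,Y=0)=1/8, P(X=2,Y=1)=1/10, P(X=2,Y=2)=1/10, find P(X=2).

P(X=2) = P(X=2,Y=0) + P(X=2,Y=1) + P(X=2,Y=2)
= 1/8 + 1/10 + 1/10
= 13/40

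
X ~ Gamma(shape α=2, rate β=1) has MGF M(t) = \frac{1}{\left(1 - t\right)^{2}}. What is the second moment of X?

To find E[X^2], compute M^(2)(0):
M^(1)(t) = \frac{2}{\left(1 - t\right)^{3}}
M^(2)(t) = \frac{6}{\left(1 - t\right)^{4}}
M^(2)(0) = 6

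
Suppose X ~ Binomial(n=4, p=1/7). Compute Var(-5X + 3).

For X ~ Binomial(n=4, p=1/7):
Var(X) = \frac{24}{49}
Var(-5X + 3) = (-5)² × Var(X) = 25 × \frac{24}{49} = \frac{600}{49}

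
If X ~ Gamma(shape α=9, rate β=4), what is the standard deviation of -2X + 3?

For X ~ Gamma(shape α=9, rate β=4):
Var(X) = \frac{9}{16}
SD(X) = √(Var(X)) = √(\frac{9}{16}) = \frac{3}{4}
SD(-2X + 3) = |-2| × SD(X) = 2 × \frac{3}{4} = \frac{3}{2}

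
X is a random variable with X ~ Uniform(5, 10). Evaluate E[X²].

Using the identity E[X²] = Var(X) + (E[X])²:
E[X] = \frac{15}{2}
Var(X) = \frac{25}{12}
E[X²] = \frac{25}{12} + (\frac{15}{2})²
= \frac{175}{3}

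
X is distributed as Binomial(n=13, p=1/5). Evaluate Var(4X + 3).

For X ~ Binomial(n=13, p=1/5):
Var(X) = \frac{52}{25}
Var(4X + 3) = (4)² × Var(X) = 16 × \frac{52}{25} = \frac{832}{25}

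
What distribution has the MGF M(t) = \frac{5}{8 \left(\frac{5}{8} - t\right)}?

The MGF M(t) = \frac{5}{8 \left(\frac{5}{8} - t\right)} is the standard form for the Exponential distribution.
Comparing with the known MGF formula identifies: Exponential(rate λ=5/8)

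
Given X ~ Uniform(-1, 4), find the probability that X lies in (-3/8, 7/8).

P(-3/8 < X < 7/8) = ∫_{-3/8}^{7/8} f(x) dx
where f(x) = \frac{1}{5}
= \frac{1}{4}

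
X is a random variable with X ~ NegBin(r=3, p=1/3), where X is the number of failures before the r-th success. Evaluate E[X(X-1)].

E[X(X-1)] = E[X² - X] = E[X²] - E[X]
E[X] = 6
E[X²] = Var(X) + (E[X])² = 18 + (6)² = 54
E[X(X-1)] = 54 - 6 = 48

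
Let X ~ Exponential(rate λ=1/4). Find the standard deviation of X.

For X ~ Exponential(rate λ=1/4):
Var(X) = 16
SD(X) = √(Var(X)) = √(16) = 4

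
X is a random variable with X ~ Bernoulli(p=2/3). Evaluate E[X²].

Using the identity E[X²] = Var(X) + (E[X])²:
E[X] = \frac{2}{3}
Var(X) = \frac{2}{9}
E[X²] = \frac{2}{9} + (\frac{2}{3})²
= \frac{2}{3}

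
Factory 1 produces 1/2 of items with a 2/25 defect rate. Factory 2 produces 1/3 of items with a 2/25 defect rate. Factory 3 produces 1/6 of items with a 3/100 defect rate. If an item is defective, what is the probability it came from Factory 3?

Using Bayes' theorem:
P(F1) = 1/2, P(D|F1) = 2/25
P(F2) = 1/3, P(D|F2) = 2/25
P(F3) = 1/6, P(D|F3) = 3/100
P(D) = P(D|F1)P(F1) + P(D|F2)P(F2) + P(D|F3)P(F3)
     = \frac{43}{600}
P(F3|D) = P(D|F3)P(F3) / P(D)
= \frac{3}{43}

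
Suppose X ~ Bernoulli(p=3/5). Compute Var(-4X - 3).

For X ~ Bernoulli(p=3/5):
Var(X) = \frac{6}{25}
Var(-4X - 3) = (-4)² × Var(X) = 16 × \frac{6}{25} = \frac{96}{25}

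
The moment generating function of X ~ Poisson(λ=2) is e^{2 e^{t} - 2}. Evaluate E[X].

To find E[X], compute M^(1)(0):
M^(1)(t) = 2 e^{t} e^{2 e^{t} - 2}
M^(1)(0) = 2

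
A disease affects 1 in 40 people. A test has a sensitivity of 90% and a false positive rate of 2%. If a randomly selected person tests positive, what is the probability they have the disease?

Let D = the rare event, + = positive/flagged.
P(D) = 1/40
P(+|D) = 90/100 = 9/10
P(+|D') = 2/100 = 1/50
P(+) = P(+|D)P(D) + P(+|D')P(D')
     = \frac{9}{10} × \frac{1}{40} + \frac{1}{50} × \frac{39}{40}
     = \frac{21}{500}
P(D|+) = P(+|D)P(D)/P(+) = \frac{15}{28}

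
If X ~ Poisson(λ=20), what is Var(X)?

For X ~ Poisson(λ=20):
Var(X) = 20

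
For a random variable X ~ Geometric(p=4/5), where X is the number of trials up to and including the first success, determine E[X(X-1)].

E[X(X-1)] = E[X² - X] = E[X²] - E[X]
E[X] = \frac{5}{4}
E[X²] = Var(X) + (E[X])² = \frac{5}{16} + (\frac{5}{4})² = \frac{15}{8}
E[X(X-1)] = \frac{15}{8} - \frac{5}{4} = \frac{5}{8}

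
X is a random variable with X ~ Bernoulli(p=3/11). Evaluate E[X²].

Using the identity E[X²] = Var(X) + (E[X])²:
E[X] = \frac{3}{11}
Var(X) = \frac{24}{121}
E[X²] = \frac{24}{121} + (\frac{3}{11})²
= \frac{3}{11}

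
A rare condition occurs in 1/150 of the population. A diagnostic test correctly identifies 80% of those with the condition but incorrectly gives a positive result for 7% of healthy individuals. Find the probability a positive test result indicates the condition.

Let D = the rare event, + = positive/flagged.
P(D) = 1/150
P(+|D) = 80/100 = 4/5
P(+|D') = 7/100
P(+) = P(+|D)P(D) + P(+|D')P(D')
     = \frac{4}{5} × \frac{1}{150} + \frac{7}{100} × \frac{149}{150}
     = \frac{1123}{15000}
P(D|+) = P(+|D)P(D)/P(+) = \frac{80}{1123}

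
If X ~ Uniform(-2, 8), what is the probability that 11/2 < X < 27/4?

P(11/2 < X < 27/4) = ∫_{11/2}^{27/4} f(x) dx
where f(x) = \frac{1}{10}
= \frac{1}{8}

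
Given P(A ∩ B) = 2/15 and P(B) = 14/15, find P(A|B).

P(A|B) = P(A ∩ B) / P(B)
= (2/15) / (14/15)
= 1/7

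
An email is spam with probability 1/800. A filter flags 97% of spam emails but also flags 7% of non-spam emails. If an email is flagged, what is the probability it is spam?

Let D = the rare event, + = positive/flagged.
P(D) = 1/800
P(+|D) = 97/100
P(+|D') = 7/100
P(+) = P(+|D)P(D) + P(+|D')P(D')
     = \frac{97}{100} × \frac{1}{800} + \frac{7}{100} × \frac{799}{800}
     = \frac{569}{8000}
P(D|+) = P(+|D)P(D)/P(+) = \frac{97}{5690}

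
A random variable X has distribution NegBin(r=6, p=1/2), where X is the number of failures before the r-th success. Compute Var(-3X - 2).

For X ~ NegBin(r=6, p=1/2), where X is the number of failures before the r-th success:
Var(X) = 12
Var(-3X - 2) = (-3)² × Var(X) = 9 × 12 = 108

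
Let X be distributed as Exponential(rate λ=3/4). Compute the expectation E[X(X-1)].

E[X(X-1)] = E[X² - X] = E[X²] - E[X]
E[X] = \frac{4}{3}
E[X²] = Var(X) + (E[X])² = \frac{16}{9} + (\frac{4}{3})² = \frac{32}{9}
E[X(X-1)] = \frac{32}{9} - \frac{4}{3} = \frac{20}{9}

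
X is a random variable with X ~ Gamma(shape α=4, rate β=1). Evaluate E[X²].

Using the identity E[X²] = Var(X) + (E[X])²:
E[X] = 4
Var(X) = 4
E[X²] = 4 + (4)²
= 20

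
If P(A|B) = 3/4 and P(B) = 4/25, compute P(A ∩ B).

By definition, P(A|B) = P(A ∩ B) / P(B)
So P(A ∩ B) = P(A|B) × P(B)
= 3/4 × 4/25
= 3/25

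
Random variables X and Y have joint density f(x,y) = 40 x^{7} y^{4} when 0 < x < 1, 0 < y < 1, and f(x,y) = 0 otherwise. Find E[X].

E[X] = ∫_0^1 ∫_0^1 x × f(x,y) dy dx
= ∫_0^1 ∫_0^1 x × (40 x^{7} y^{4}) dy dx
= \frac{8}{9}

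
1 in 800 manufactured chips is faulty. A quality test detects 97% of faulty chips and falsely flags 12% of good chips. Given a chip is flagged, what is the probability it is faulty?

Let D = the rare event, + = positive/flagged.
P(D) = 1/800
P(+|D) = 97/100
P(+|D') = 12/100 = 3/25
P(+) = P(+|D)P(D) + P(+|D')P(D')
     = \frac{97}{100} × \frac{1}{800} + \frac{3}{25} × \frac{799}{800}
     = \frac{1937}{16000}
P(D|+) = P(+|D)P(D)/P(+) = \frac{97}{9685}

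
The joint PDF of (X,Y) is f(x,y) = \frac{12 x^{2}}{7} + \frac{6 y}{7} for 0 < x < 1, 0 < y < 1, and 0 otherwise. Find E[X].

E[X] = ∫_0^1 ∫_0^1 x × f(x,y) dy dx
= ∫_0^1 ∫_0^1 x × (\frac{12 x^{2}}{7} + \frac{6 y}{7}) dy dx
= \frac{9}{14}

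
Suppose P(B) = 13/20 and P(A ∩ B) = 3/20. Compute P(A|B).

P(A|B) = P(A ∩ B) / P(B)
= (3/20) / (13/20)
= 3/13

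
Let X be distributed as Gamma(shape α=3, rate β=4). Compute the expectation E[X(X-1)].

E[X(X-1)] = E[X² - X] = E[X²] - E[X]
E[X] = \frac{3}{4}
E[X²] = Var(X) + (E[X])² = \frac{3}{16} + (\frac{3}{4})² = \frac{3}{4}
E[X(X-1)] = \frac{3}{4} - \frac{3}{4} = 0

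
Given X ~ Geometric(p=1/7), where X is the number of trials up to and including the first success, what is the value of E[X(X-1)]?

E[X(X-1)] = E[X² - X] = E[X²] - E[X]
E[X] = 7
E[X²] = Var(X) + (E[X])² = 42 + (7)² = 91
E[X(X-1)] = 91 - 7 = 84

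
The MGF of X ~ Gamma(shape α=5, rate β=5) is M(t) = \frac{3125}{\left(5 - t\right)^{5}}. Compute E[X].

To find E[X], compute M^(1)(0):
M^(1)(t) = \frac{15625}{\left(5 - t\right)^{6}}
M^(1)(0) = 1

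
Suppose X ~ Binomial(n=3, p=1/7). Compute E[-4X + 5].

For X ~ Binomial(n=3, p=1/7):
E[X] = \frac{3}{7}
E[-4X + 5] = -4 × E[X] + 5 = \frac{23}{7}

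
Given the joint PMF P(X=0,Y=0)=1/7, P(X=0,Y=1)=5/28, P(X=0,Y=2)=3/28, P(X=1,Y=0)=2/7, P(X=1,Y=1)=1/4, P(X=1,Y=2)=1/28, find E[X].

First find marginal of X:
P(X=0) = 3/7
P(X=1) = 4/7
E[X] = 0 × 3/7 + 1 × 4/7 = 4/7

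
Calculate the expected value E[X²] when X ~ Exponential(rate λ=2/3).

Using the identity E[X²] = Var(X) + (E[X])²:
E[X] = \frac{3}{2}
Var(X) = \frac{9}{4}
E[X²] = \frac{9}{4} + (\frac{3}{2})²
= \frac{9}{2}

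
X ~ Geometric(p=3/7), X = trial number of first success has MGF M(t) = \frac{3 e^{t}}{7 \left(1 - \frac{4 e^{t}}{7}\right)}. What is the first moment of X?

To find E[X], compute M^(1)(0):
M^(1)(t) = \frac{3 e^{t}}{7 \left(1 - \frac{4 e^{t}}{7}\right)} + \frac{12 e^{2 t}}{49 \left(1 - \frac{4 e^{t}}{7}\right)^{2}}
M^(1)(0) = \frac{7}{3}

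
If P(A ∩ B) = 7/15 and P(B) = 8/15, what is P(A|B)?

P(A|B) = P(A ∩ B) / P(B)
= (7/15) / (8/15)
= 7/8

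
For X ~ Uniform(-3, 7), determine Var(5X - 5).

For X ~ Uniform(-3, 7):
Var(X) = \frac{25}{3}
Var(5X - 5) = (5)² × Var(X) = 25 × \frac{25}{3} = \frac{625}{3}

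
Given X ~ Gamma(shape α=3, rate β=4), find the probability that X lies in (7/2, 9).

P(7/2 < X < 9) = ∫_{7/2}^{9} f(x) dx
where f(x) = 32 x^{2} e^{- 4 x}
= \frac{-685 + 113 e^{22}}{e^{36}}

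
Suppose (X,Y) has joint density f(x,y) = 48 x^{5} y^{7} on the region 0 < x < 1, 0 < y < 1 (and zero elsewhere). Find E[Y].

E[Y] = ∫_0^1 ∫_0^1 y × f(x,y) dx dy
= \frac{8}{9}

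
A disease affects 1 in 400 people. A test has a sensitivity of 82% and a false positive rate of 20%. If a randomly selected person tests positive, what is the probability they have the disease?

Let D = the rare event, + = positive/flagged.
P(D) = 1/400
P(+|D) = 82/100 = 41/50
P(+|D') = 20/100 = 1/5
P(+) = P(+|D)P(D) + P(+|D')P(D')
     = \frac{41}{50} × \frac{1}{400} + \frac{1}{5} × \frac{399}{400}
     = \frac{4031}{20000}
P(D|+) = P(+|D)P(D)/P(+) = \frac{41}{4031}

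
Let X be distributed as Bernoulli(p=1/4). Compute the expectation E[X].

For X ~ Bernoulli(p=1/4), the expected value is:
E[X] = \frac{1}{4}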